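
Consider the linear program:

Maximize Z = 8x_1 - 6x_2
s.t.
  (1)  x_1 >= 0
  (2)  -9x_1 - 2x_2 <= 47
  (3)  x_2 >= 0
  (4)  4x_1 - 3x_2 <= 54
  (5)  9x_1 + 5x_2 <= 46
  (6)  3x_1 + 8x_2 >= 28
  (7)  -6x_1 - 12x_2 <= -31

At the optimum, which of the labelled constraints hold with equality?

Corner points and Z = 8x_1 - 6x_2:
  (0, 46/5) → Z = -276/5
  (0, 7/2) → Z = -21
  (4, 2) → Z = 20

The maximum is at (4, 2). Substituting into each constraint, equality holds for (5) and (6); the remaining constraints have slack.

(5) and (6)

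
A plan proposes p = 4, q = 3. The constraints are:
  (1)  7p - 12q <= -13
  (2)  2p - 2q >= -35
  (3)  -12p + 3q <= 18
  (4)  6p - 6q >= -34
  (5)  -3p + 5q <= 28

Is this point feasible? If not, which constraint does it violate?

Constraint (1): 7p - 12q = -8, which is not ≤ -13. All other constraints are satisfied.

not feasible — violates (1)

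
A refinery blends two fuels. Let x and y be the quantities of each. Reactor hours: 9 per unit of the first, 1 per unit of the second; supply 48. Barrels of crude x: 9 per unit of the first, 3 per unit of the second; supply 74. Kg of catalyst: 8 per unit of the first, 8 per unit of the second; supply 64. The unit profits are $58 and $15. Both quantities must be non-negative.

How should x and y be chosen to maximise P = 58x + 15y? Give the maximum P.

x = 5, y = 3, maximum P = 335

Feasible corners and P = 58x + 15y:
  (0, 0) → P = 0
  (0, 8) → P = 120
  (16/3, 0) → P = 928/3
  (5, 3) → P = 335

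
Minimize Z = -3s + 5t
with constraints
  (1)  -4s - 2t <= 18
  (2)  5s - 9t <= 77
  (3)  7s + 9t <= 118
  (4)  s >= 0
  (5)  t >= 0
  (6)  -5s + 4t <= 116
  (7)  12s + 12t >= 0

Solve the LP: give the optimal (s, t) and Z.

s = 65/4, t = 17/36, minimum Z = -835/18

Corner points and Z = -3s + 5t:
  (65/4, 17/36) → Z = -835/18
  (77/5, 0) → Z = -231/5
  (0, 118/9) → Z = 590/9
  (0, 0) → Z = 0

At the optimal vertex, 5s - 9t = 77 and 7s + 9t = 118.
Solving simultaneously gives s = 65/4, t = 17/36.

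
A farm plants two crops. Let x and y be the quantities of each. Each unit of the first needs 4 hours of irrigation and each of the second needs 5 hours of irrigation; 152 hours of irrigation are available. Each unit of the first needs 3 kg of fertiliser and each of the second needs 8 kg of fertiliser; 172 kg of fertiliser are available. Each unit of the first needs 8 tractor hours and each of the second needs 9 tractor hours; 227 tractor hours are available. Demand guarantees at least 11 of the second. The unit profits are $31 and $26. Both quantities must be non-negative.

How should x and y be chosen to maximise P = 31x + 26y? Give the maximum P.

Feasible corners and P = 31x + 26y:
  (0, 43/2) → P = 559
  (0, 11) → P = 286
  (268/37, 695/37) → P = 26378/37
  (16, 11) → P = 782

x = 16, y = 11, maximum P = 782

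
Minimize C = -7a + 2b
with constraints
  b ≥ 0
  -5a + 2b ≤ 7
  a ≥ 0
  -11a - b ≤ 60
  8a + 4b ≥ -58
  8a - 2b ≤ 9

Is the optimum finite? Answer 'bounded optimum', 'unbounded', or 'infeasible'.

bounded optimum

Extreme points and C = -7a + 2b:
  (0, 0) → C = 0
  (9/8, 0) → C = -63/8
  (0, 7/2) → C = 7
  (16/3, 101/6) → C = -11/3
The feasible region has finitely many vertices and no improving ray; the minimum is -63/8 at (9/8, 0).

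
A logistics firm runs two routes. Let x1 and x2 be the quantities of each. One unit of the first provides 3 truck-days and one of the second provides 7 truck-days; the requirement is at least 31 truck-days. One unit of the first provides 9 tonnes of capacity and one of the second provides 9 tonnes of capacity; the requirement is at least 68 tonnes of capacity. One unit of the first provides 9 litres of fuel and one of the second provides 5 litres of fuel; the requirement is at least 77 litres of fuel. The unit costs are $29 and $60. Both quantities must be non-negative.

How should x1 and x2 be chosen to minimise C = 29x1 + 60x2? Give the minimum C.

Vertices and C = 29x1 + 60x2:
  (0, 77/5) → C = 924
  (31/3, 0) → C = 899/3
  (8, 1) → C = 292
The feasible region is unbounded (it extends along (0, 1), (1, 0)), but C strictly increases along every unbounded feasible direction, so there is no improving ray and the minimum is attained at a vertex.

The optimum lies where 3x1 + 7x2 = 31 and 9x1 + 5x2 = 77.
Solving simultaneously gives x1 = 8, x2 = 1.

x1 = 8, x2 = 1, minimum C = 292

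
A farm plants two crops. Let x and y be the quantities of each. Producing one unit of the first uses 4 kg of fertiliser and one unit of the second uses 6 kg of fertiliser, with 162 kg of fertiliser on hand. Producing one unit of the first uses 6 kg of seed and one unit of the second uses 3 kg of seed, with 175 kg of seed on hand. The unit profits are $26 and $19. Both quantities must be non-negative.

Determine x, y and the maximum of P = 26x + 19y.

x = 47/2, y = 34/3, maximum P = 2479/3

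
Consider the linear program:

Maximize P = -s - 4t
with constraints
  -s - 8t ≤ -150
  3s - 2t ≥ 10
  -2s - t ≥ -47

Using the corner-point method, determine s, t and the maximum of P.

Vertices and P = -s - 4t:
  (190/13, 220/13) → P = -1070/13
  (226/15, 253/15) → P = -1238/15
  (104/7, 121/7) → P = -84

The optimum lies where -s - 8t = -150 and 3s - 2t = 10.
Solving simultaneously gives s = 190/13, t = 220/13.

s = 190/13, t = 220/13, maximum P = -1070/13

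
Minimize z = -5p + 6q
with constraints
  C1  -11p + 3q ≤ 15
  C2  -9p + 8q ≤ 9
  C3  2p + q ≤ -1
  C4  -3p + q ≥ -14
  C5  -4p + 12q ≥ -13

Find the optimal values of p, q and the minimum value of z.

Extreme points and z = -5p + 6q:
  (-93/61, -36/61) → z = 249/61
  (-73/40, -203/120) → z = -41/40
  (-17/25, 9/25) → z = 139/25
  (1/28, -15/14) → z = -185/28

p = 1/28, q = -15/14, minimum z = -185/28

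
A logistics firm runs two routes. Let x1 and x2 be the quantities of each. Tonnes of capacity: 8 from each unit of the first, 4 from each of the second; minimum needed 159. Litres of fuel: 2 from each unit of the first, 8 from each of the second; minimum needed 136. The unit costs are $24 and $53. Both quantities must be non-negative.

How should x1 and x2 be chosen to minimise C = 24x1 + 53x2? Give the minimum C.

x1 = 13, x2 = 55/4, minimum C = 4163/4

Corner points and C = 24x1 + 53x2:
  (0, 159/4) → C = 8427/4
  (68, 0) → C = 1632
  (13, 55/4) → C = 4163/4
The feasible region is unbounded (it extends along (0, 1), (1, 0)), but C strictly increases along every unbounded feasible direction, so there is no improving ray and the minimum is attained at a vertex.

At the optimal vertex, 8x1 + 4x2 = 159 and 2x1 + 8x2 = 136.
Solving simultaneously gives x1 = 13, x2 = 55/4.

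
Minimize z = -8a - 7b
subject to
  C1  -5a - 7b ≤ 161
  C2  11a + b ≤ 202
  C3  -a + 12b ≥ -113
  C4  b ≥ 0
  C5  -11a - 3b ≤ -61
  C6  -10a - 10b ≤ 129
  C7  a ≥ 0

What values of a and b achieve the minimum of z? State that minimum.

a = 0, b = 202, minimum z = -1414

Feasible corners and z = -8a - 7b:
  (202/11, 0) → z = -1616/11
  (0, 202) → z = -1414
  (61/11, 0) → z = -488/11
  (0, 61/3) → z = -427/3

The optimum lies where 11a + b = 202 and a = 0.
Solving simultaneously gives a = 0, b = 202.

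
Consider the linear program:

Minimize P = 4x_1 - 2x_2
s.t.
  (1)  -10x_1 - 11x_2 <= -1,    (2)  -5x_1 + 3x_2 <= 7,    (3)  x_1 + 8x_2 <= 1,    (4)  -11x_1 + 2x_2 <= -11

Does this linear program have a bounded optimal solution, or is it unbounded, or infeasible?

Extreme points and P = 4x_1 - 2x_2:
  (41/47, -33/47) → P = 230/47
  (1, 0) → P = 4
The feasible region has finitely many vertices and no improving ray; the minimum is 4 at (1, 0).

bounded optimum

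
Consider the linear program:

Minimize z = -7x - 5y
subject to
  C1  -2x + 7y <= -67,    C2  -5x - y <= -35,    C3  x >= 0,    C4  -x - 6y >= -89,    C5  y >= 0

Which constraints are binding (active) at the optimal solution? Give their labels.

Vertices and z = -7x - 5y:
  (1025/19, 111/19) → z = -7730/19
  (67/2, 0) → z = -469/2
  (89, 0) → z = -623

The minimum is at (89, 0). Substituting into each constraint, equality holds for C4 and C5; the remaining constraints have slack.

C4 and C5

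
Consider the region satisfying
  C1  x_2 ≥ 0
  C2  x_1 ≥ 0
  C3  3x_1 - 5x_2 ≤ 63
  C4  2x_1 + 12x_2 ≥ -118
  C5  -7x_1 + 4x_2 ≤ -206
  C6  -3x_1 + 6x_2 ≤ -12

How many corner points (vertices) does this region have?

3

The feasible vertices (each the meet of two boundaries and inside every other half-plane) are:
  (778/23, 177/23)
  (106, 51)
  (198/5, 89/5)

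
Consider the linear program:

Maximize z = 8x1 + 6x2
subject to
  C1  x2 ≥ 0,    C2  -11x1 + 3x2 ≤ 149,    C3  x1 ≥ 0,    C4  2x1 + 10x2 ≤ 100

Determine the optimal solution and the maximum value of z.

The binding constraints are x2 = 0 and 2x1 + 10x2 = 100.
Solving simultaneously gives x1 = 50, x2 = 0.

x1 = 50, x2 = 0, maximum z = 400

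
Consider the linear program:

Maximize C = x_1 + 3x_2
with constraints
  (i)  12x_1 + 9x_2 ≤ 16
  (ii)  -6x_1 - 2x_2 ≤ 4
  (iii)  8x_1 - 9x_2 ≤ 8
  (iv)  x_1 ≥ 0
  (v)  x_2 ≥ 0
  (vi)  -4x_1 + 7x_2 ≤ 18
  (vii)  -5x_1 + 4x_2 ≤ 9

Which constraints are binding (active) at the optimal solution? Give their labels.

(i) and (iv)

Extreme points and C = x_1 + 3x_2:
  (6/5, 8/45) → C = 26/15
  (0, 16/9) → C = 16/3
  (1, 0) → C = 1
  (0, 0) → C = 0

The maximum is at (0, 16/9). Substituting into each constraint, equality holds for (i) and (iv); the remaining constraints have slack.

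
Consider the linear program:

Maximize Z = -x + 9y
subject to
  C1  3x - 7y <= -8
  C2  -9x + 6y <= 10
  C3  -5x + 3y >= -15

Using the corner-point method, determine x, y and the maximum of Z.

Extreme points and Z = -x + 9y:
  (-22/45, 14/15) → Z = 80/9
  (129/26, 85/26) → Z = 318/13
  (40, 185/3) → Z = 515

x = 40, y = 185/3, maximum Z = 515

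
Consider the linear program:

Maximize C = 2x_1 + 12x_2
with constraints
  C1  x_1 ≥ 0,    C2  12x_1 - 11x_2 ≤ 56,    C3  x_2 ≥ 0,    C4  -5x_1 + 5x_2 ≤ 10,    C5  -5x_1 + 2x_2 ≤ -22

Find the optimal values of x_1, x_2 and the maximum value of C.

x_1 = 78, x_2 = 80, maximum C = 1116

Feasible corners and C = 2x_1 + 12x_2:
  (14/3, 0) → C = 28/3
  (78, 80) → C = 1116
  (22/5, 0) → C = 44/5
  (26/3, 32/3) → C = 436/3

The optimum lies where 12x_1 - 11x_2 = 56 and -5x_1 + 5x_2 = 10.
Solving simultaneously gives x_1 = 78, x_2 = 80.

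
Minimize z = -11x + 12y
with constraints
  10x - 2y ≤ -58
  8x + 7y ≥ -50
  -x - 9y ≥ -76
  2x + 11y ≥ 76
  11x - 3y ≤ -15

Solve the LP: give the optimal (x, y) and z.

x = -81/19, y = 146/19, minimum z = 2643/19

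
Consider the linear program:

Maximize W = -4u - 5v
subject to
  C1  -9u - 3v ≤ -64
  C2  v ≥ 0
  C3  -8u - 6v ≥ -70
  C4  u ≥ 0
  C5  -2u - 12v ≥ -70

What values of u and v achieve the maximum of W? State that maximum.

u = 64/9, v = 0, maximum W = -256/9

Feasible corners and W = -4u - 5v:
  (64/9, 0) → W = -256/9
  (29/5, 59/15) → W = -643/15
  (35/4, 0) → W = -35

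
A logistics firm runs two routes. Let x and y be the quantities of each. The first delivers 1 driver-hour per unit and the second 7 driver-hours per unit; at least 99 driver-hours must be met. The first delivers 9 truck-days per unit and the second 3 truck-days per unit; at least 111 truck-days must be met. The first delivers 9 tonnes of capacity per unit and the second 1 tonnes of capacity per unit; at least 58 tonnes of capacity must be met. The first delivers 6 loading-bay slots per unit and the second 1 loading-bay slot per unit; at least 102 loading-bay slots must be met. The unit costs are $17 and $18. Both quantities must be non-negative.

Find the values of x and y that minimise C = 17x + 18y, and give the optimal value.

Corner points and C = 17x + 18y:
  (0, 102) → C = 1836
  (99, 0) → C = 1683
  (15, 12) → C = 471
The feasible region is unbounded (it extends along (0, 1), (1, 0)), but C strictly increases along every unbounded feasible direction, so there is no improving ray and the minimum is attained at a vertex.

At the optimal vertex, x + 7y = 99 and 6x + y = 102.
Solving simultaneously gives x = 15, y = 12.

x = 15, y = 12, minimum C = 471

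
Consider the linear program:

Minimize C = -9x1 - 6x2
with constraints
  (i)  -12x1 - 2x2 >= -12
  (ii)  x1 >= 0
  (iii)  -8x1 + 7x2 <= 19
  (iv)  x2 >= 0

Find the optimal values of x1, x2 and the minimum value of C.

x1 = 23/50, x2 = 81/25, minimum C = -1179/50

Feasible corners and C = -9x1 - 6x2:
  (23/50, 81/25) → C = -1179/50
  (1, 0) → C = -9
  (0, 19/7) → C = -114/7
  (0, 0) → C = 0

The optimum lies where -12x1 - 2x2 = -12 and -8x1 + 7x2 = 19.
Solving simultaneously gives x1 = 23/50, x2 = 81/25.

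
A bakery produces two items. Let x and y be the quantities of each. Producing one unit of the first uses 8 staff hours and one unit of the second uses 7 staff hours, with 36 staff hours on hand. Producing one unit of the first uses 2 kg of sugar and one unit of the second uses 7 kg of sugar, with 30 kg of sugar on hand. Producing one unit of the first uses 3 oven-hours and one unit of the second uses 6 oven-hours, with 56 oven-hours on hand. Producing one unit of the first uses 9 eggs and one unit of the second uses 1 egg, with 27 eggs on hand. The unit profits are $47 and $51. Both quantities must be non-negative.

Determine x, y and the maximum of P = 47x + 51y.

Vertices and P = 47x + 51y:
  (0, 0) → P = 0
  (0, 30/7) → P = 1530/7
  (3, 0) → P = 141
  (1, 4) → P = 251
  (153/55, 108/55) → P = 12699/55

The binding constraints are 8x + 7y = 36 and 2x + 7y = 30.
Solving simultaneously gives x = 1, y = 4.

x = 1, y = 4, maximum P = 251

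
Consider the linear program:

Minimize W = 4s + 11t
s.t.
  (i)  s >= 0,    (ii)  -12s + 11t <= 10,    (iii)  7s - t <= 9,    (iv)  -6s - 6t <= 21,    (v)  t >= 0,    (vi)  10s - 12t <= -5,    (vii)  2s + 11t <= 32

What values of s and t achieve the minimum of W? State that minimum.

Corner points and W = 4s + 11t:
  (0, 10/11) → W = 10
  (0, 5/12) → W = 55/12
  (11/7, 202/77) → W = 246/7
  (113/74, 125/74) → W = 1827/74
  (131/79, 206/79) → W = 2790/79

The optimum lies where s = 0 and 10s - 12t = -5.
Solving simultaneously gives s = 0, t = 5/12.

s = 0, t = 5/12, minimum W = 55/12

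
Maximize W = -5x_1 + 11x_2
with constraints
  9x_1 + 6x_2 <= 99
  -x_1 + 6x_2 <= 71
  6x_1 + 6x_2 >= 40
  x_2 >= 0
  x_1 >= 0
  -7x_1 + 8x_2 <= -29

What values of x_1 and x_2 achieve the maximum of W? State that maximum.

x_1 = 161/19, x_2 = 72/19, maximum W = -13/19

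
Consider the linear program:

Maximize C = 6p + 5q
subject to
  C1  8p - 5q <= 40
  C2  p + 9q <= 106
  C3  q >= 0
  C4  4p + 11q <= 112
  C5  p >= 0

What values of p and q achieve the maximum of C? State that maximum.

Corner points and C = 6p + 5q:
  (5, 0) → C = 30
  (250/27, 184/27) → C = 2420/27
  (0, 0) → C = 0
  (0, 112/11) → C = 560/11

p = 250/27, q = 184/27, maximum C = 2420/27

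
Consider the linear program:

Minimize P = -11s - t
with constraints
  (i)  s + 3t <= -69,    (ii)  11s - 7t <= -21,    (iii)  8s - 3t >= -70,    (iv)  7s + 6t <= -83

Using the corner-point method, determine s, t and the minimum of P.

Feasible corners and P = -11s - t:
  (-273/20, -369/20) → P = 843/5
  (-139/9, -482/27) → P = 5069/27
  (-427/23, -602/23) → P = 5299/23

The binding constraints are s + 3t = -69 and 11s - 7t = -21.
Solving simultaneously gives s = -273/20, t = -369/20.

s = -273/20, t = -369/20, minimum P = 843/5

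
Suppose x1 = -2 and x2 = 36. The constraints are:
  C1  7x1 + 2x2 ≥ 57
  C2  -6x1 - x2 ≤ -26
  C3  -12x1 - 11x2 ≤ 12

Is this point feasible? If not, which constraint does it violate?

not feasible — violates C2

Constraint C2: -6x1 - x2 = -24, which is not ≤ -26. All other constraints are satisfied.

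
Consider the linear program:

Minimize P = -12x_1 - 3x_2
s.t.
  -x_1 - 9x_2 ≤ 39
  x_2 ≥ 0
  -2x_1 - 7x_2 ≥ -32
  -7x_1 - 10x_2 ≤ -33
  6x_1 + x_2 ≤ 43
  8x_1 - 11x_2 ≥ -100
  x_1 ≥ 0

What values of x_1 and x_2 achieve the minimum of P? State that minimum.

Corner points and P = -12x_1 - 3x_2:
  (33/7, 0) → P = -396/7
  (43/6, 0) → P = -86
  (269/40, 53/20) → P = -1773/20
  (0, 32/7) → P = -96/7
  (0, 33/10) → P = -99/10

x_1 = 269/40, x_2 = 53/20, minimum P = -1773/20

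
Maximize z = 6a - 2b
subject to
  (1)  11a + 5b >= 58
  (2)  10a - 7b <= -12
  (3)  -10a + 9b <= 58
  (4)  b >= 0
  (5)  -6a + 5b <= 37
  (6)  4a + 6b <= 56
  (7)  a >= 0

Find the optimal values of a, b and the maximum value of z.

a = 40/11, b = 76/11, maximum z = 8

Feasible corners and z = 6a - 2b:
  (346/127, 712/127) → z = 652/127
  (232/149, 1218/149) → z = -1044/149
  (40/11, 76/11) → z = 8
  (13/8, 33/4) → z = -27/4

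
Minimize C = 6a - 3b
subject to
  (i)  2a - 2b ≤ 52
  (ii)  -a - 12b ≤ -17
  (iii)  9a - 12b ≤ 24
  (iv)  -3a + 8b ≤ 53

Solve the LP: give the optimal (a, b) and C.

Vertices and C = 6a - 3b:
  (41/10, 43/40) → C = 171/8
  (-125/11, 26/11) → C = -828/11
  (23, 61/4) → C = 369/4

The optimum lies where -a - 12b = -17 and -3a + 8b = 53.
Solving simultaneously gives a = -125/11, b = 26/11.

a = -125/11, b = 26/11, minimum C = -828/11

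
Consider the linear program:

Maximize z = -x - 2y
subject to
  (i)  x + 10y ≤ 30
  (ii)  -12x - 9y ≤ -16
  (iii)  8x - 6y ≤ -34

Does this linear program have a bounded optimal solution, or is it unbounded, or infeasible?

The boundaries x + 10y = 30 and -12x - 9y = -16 meet at (-110/111, 344/111), but that point violates 8x - 6y ≤ -34. Every candidate vertex is excluded by some other constraint, so the feasible region is empty.

infeasible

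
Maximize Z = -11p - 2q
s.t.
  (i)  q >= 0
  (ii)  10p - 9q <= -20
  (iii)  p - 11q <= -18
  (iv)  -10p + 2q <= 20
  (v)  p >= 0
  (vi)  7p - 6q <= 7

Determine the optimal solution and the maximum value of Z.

p = 0, q = 20/9, maximum Z = -40/9

Extreme points and Z = -11p - 2q:
  (0, 20/9) → Z = -40/9
  (61, 70) → Z = -811
  (0, 10) → Z = -20
The feasible region is unbounded (it extends along (1, 5), (6, 7)), but Z strictly decreases along every unbounded feasible direction, so there is no improving ray and the maximum is attained at a vertex.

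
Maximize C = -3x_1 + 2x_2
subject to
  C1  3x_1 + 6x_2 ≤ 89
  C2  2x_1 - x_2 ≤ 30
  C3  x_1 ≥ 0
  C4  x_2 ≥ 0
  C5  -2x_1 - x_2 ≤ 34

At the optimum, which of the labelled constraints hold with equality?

Corner points and C = -3x_1 + 2x_2:
  (269/15, 88/15) → C = -631/15
  (0, 89/6) → C = 89/3
  (15, 0) → C = -45
  (0, 0) → C = 0

The maximum is at (0, 89/6). Substituting into each constraint, equality holds for C1 and C3; the remaining constraints have slack.

C1 and C3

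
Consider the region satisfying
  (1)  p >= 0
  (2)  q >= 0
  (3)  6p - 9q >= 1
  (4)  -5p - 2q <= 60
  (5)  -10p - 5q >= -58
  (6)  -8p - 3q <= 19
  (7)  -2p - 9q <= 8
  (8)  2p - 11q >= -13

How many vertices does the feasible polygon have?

4

Intersecting each pair of boundary lines and keeping only the points that satisfy every inequality leaves:
  (1/6, 0)
  (29/5, 0)
  (8/3, 5/3)
  (191/40, 41/20)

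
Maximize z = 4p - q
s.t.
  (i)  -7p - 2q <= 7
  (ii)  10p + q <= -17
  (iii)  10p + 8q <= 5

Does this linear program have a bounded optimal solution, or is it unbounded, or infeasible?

The boundaries -7p - 2q = 7 and 10p + q = -17 meet at (-27/13, 49/13), but that point violates 10p + 8q ≤ 5. Every candidate vertex is excluded by some other constraint, so the feasible region is empty.

infeasible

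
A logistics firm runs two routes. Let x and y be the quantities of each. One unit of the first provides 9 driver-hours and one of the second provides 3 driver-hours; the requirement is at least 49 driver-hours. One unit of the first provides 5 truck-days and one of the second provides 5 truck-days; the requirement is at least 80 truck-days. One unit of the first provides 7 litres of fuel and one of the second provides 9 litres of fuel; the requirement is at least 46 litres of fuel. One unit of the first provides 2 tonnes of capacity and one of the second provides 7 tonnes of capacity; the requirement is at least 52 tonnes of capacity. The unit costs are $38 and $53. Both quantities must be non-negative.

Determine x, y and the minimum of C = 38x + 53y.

x = 12, y = 4, minimum C = 668

Feasible corners and C = 38x + 53y:
  (0, 49/3) → C = 2597/3
  (26, 0) → C = 988
  (1/6, 95/6) → C = 1691/2
  (12, 4) → C = 668
The feasible region is unbounded (it extends along (0, 1), (1, 0)), but C strictly increases along every unbounded feasible direction, so there is no improving ray and the minimum is attained at a vertex.

At the optimal vertex, 5x + 5y = 80 and 2x + 7y = 52.
Solving simultaneously gives x = 12, y = 4.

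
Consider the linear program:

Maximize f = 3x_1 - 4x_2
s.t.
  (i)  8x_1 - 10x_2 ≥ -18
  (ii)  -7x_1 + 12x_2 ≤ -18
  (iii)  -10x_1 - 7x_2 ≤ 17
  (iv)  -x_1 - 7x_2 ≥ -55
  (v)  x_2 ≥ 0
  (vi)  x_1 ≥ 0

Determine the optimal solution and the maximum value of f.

Feasible corners and f = 3x_1 - 4x_2:
  (786/61, 367/61) → f = 890/61
  (18/7, 0) → f = 54/7
  (55, 0) → f = 165

x_1 = 55, x_2 = 0, maximum f = 165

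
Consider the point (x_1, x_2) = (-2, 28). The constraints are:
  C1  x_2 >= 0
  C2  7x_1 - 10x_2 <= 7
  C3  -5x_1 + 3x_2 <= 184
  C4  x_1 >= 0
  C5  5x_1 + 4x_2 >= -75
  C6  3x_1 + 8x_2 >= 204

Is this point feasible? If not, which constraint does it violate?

not feasible — violates C4

Constraint C4: x_1 = -2, which is not ≥ 0. All other constraints are satisfied.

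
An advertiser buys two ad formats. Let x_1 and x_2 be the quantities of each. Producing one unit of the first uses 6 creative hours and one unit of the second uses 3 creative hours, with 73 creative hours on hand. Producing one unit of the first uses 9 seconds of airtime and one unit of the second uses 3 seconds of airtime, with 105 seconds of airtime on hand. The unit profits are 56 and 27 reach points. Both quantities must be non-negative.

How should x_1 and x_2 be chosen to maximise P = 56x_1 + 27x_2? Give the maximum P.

x_1 = 32/3, x_2 = 3, maximum P = 2035/3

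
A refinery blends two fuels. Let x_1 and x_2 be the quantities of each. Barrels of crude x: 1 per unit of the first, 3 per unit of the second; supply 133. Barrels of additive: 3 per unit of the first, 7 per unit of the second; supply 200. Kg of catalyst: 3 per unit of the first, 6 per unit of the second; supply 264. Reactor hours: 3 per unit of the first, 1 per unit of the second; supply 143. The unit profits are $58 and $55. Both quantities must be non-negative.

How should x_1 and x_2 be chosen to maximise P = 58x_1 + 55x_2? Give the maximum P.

x_1 = 89/2, x_2 = 19/2, maximum P = 6207/2

Vertices and P = 58x_1 + 55x_2:
  (0, 0) → P = 0
  (0, 200/7) → P = 11000/7
  (143/3, 0) → P = 8294/3
  (89/2, 19/2) → P = 6207/2

The optimum lies where 3x_1 + 7x_2 = 200 and 3x_1 + x_2 = 143.
Solving simultaneously gives x_1 = 89/2, x_2 = 19/2.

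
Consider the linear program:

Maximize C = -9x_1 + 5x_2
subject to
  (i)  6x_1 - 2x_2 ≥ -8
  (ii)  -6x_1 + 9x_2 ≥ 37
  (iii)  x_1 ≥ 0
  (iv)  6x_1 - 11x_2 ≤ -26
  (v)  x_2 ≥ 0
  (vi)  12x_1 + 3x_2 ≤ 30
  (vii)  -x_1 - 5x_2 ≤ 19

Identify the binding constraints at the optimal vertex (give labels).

Vertices and C = -9x_1 + 5x_2:
  (1/21, 29/7) → C = 142/7
  (6/7, 46/7) → C = 176/7
  (53/42, 104/21) → C = 563/42

The maximum is at (6/7, 46/7). Substituting into each constraint, equality holds for (i) and (vi); the remaining constraints have slack.

(i) and (vi)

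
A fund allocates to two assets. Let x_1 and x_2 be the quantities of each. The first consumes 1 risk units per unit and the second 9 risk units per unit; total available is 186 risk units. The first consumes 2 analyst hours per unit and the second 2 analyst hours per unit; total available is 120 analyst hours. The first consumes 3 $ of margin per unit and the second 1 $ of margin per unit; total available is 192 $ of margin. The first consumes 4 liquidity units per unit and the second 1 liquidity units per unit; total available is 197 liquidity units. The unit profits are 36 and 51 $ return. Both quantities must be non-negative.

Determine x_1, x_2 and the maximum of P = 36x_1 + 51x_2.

x_1 = 177/4, x_2 = 63/4, maximum P = 9585/4

Vertices and P = 36x_1 + 51x_2:
  (0, 0) → P = 0
  (0, 62/3) → P = 1054
  (197/4, 0) → P = 1773
  (177/4, 63/4) → P = 9585/4
  (137/3, 43/3) → P = 2375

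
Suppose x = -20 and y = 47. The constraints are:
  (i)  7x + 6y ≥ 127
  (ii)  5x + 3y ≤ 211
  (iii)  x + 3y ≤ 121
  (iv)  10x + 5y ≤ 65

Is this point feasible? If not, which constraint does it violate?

feasible

(i): 142 ≥ 127 ✓
(ii): 41 ≤ 211 ✓
(iii): 121 ≤ 121 ✓
(iv): 35 ≤ 65 ✓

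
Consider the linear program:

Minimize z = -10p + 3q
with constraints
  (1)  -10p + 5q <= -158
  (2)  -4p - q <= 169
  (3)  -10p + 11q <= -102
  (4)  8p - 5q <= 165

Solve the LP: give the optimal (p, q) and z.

p = 1305/38, q = 417/19, minimum z = -5274/19

Vertices and z = -10p + 3q:
  (307/15, 28/3) → z = -530/3
  (-7/2, -193/5) → z = -404/5
  (1305/38, 417/19) → z = -5274/19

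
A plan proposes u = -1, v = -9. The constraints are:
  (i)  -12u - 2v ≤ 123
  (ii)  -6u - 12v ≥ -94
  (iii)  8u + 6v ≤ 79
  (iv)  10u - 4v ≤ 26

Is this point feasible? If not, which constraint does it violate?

(i): 30 ≤ 123 ✓
(ii): 114 ≥ -94 ✓
(iii): -62 ≤ 79 ✓
(iv): 26 ≤ 26 ✓

feasible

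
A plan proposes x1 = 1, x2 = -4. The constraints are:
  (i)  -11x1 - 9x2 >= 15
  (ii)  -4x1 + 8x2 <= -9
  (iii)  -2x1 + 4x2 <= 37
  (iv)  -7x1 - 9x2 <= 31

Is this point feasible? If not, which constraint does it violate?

feasible

(i): 25 ≥ 15 ✓
(ii): -36 ≤ -9 ✓
(iii): -18 ≤ 37 ✓
(iv): 29 ≤ 31 ✓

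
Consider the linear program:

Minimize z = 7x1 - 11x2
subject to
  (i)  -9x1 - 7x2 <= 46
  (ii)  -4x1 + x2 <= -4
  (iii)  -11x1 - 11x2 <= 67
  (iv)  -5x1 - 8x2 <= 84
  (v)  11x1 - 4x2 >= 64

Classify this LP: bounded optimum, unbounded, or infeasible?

From the feasible point (388/33, -589/33), moving in the direction (4, 11) keeps every constraint satisfied while z decreases without bound.

unbounded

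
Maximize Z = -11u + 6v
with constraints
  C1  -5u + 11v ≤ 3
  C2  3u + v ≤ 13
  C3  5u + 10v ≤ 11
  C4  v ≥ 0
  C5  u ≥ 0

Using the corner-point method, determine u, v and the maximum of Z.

Feasible corners and Z = -11u + 6v:
  (13/15, 2/3) → Z = -83/15
  (0, 3/11) → Z = 18/11
  (11/5, 0) → Z = -121/5
  (0, 0) → Z = 0

The optimum lies where -5u + 11v = 3 and u = 0.
Solving simultaneously gives u = 0, v = 3/11.

u = 0, v = 3/11, maximum Z = 18/11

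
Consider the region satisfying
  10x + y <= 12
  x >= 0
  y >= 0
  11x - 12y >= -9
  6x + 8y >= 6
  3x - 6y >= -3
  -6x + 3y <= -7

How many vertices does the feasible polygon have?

The feasible vertices (each the meet of two boundaries and inside every other half-plane) are:
  (6/5, 0)
  (43/36, 1/18)
  (7/6, 0)

3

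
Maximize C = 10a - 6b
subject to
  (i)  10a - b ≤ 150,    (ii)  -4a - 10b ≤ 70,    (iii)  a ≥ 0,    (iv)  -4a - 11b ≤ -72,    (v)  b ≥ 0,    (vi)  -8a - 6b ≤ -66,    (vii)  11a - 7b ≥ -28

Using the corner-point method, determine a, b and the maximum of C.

a = 287/19, b = 20/19, maximum C = 2750/19

At the optimal vertex, 10a - b = 150 and -4a - 11b = -72.
Solving simultaneously gives a = 287/19, b = 20/19.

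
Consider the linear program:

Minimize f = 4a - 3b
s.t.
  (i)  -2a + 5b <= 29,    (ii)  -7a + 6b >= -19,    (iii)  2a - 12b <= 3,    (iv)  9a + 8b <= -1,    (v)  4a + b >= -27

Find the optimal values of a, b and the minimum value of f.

Vertices and f = 4a - 3b:
  (-237/61, 259/61) → f = -1725/61
  (-82/11, 31/11) → f = -421/11
  (3/31, -29/124) → f = 135/124
  (-321/50, -33/25) → f = -543/25

The binding constraints are -2a + 5b = 29 and 4a + b = -27.
Solving simultaneously gives a = -82/11, b = 31/11.

a = -82/11, b = 31/11, minimum f = -421/11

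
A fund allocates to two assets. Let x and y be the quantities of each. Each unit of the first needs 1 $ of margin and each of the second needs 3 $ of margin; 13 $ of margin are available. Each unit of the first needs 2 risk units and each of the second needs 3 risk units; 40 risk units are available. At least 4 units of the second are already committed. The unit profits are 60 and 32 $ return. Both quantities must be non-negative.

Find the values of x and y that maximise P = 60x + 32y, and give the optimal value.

x = 1, y = 4, maximum P = 188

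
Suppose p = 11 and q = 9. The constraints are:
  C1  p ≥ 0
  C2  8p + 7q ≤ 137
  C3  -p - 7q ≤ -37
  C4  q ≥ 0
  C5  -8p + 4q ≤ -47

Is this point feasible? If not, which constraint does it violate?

not feasible — violates C2

Constraint C2: 8p + 7q = 151, which is not ≤ 137. All other constraints are satisfied.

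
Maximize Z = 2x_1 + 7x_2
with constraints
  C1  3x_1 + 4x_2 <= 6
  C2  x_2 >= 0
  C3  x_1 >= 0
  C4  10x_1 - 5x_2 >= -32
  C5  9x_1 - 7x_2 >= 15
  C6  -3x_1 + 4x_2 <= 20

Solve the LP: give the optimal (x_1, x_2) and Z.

Vertices and Z = 2x_1 + 7x_2:
  (2, 0) → Z = 4
  (34/19, 3/19) → Z = 89/19
  (5/3, 0) → Z = 10/3

x_1 = 34/19, x_2 = 3/19, maximum Z = 89/19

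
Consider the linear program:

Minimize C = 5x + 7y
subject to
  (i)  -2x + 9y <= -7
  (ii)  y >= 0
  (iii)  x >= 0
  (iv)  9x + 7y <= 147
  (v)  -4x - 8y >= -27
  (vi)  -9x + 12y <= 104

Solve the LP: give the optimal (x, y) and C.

At the optimal vertex, -2x + 9y = -7 and y = 0.
Solving simultaneously gives x = 7/2, y = 0.

x = 7/2, y = 0, minimum C = 35/2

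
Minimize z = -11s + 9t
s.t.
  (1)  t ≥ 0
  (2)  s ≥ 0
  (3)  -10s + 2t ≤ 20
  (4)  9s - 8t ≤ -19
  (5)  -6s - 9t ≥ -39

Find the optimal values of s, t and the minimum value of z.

s = 47/43, t = 155/43, minimum z = 878/43

Feasible corners and z = -11s + 9t:
  (0, 19/8) → z = 171/8
  (0, 13/3) → z = 39
  (47/43, 155/43) → z = 878/43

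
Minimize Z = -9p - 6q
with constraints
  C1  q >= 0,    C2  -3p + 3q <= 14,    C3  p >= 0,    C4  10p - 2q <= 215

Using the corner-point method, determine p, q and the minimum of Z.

Extreme points and Z = -9p - 6q:
  (0, 0) → Z = 0
  (43/2, 0) → Z = -387/2
  (0, 14/3) → Z = -28
  (673/24, 785/24) → Z = -3589/8

p = 673/24, q = 785/24, minimum Z = -3589/8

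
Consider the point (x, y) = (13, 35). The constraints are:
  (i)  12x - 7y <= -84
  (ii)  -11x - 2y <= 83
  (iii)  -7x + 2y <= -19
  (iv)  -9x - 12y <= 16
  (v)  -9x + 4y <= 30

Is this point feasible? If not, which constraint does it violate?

feasible

(i): -89 ≤ -84 ✓
(ii): -213 ≤ 83 ✓
(iii): -21 ≤ -19 ✓
(iv): -537 ≤ 16 ✓
(v): 23 ≤ 30 ✓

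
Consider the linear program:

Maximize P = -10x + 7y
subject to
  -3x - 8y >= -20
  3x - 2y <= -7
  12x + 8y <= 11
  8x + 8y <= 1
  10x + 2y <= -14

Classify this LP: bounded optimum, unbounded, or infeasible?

From the feasible point (-19/5, 157/40), moving in the direction (-8, 3) keeps every constraint satisfied while P increases without bound.

unbounded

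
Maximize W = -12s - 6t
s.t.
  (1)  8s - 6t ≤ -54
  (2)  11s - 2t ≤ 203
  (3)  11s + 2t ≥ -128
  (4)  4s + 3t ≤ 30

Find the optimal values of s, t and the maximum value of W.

Extreme points and W = -12s - 6t:
  (-438/41, -215/41) → W = 6546/41
  (3/8, 19/2) → W = -123/2
  (-444/25, 842/25) → W = 276/25

At the optimal vertex, 8s - 6t = -54 and 11s + 2t = -128.
Solving simultaneously gives s = -438/41, t = -215/41.

s = -438/41, t = -215/41, maximum W = 6546/41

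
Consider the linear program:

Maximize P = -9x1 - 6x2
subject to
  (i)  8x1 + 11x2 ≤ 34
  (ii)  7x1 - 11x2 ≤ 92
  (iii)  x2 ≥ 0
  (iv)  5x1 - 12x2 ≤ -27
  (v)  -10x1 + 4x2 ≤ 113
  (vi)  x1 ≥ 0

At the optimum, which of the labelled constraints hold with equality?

Corner points and P = -9x1 - 6x2:
  (111/151, 386/151) → P = -3315/151
  (0, 34/11) → P = -204/11
  (0, 9/4) → P = -27/2

The maximum is at (0, 9/4). Substituting into each constraint, equality holds for (iv) and (vi); the remaining constraints have slack.

(iv) and (vi)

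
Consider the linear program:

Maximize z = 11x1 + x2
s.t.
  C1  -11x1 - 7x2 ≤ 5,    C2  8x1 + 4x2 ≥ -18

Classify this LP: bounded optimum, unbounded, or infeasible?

unbounded

From the feasible point (-53/6, 79/6), moving in the direction (7, -11) keeps every constraint satisfied while z increases without bound.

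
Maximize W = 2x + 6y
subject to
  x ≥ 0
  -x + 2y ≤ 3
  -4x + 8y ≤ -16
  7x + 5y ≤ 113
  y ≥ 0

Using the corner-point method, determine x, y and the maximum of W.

x = 246/19, y = 85/19, maximum W = 1002/19

Feasible corners and W = 2x + 6y:
  (246/19, 85/19) → W = 1002/19
  (4, 0) → W = 8
  (113/7, 0) → W = 226/7

The optimum lies where -4x + 8y = -16 and 7x + 5y = 113.
Solving simultaneously gives x = 246/19, y = 85/19.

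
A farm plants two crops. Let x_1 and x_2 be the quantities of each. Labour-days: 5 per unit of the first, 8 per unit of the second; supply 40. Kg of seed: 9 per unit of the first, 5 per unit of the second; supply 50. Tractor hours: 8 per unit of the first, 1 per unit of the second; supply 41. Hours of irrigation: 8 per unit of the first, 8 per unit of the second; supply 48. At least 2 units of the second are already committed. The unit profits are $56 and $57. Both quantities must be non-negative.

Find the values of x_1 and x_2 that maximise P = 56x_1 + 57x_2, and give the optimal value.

x_1 = 8/3, x_2 = 10/3, maximum P = 1018/3

Corner points and P = 56x_1 + 57x_2:
  (0, 5) → P = 285
  (0, 2) → P = 114
  (8/3, 10/3) → P = 1018/3
  (4, 2) → P = 338

The optimum lies where 5x_1 + 8x_2 = 40 and 8x_1 + 8x_2 = 48.
Solving simultaneously gives x_1 = 8/3, x_2 = 10/3.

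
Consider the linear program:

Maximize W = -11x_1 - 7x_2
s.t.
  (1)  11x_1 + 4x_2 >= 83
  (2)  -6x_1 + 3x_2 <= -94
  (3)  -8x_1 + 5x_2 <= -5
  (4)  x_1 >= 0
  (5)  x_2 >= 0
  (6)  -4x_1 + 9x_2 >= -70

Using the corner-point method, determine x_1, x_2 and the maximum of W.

Feasible corners and W = -11x_1 - 7x_2:
  (455/6, 361/3) → W = -3353/2
  (47/3, 0) → W = -517/3
  (35/2, 0) → W = -385/2
The feasible region is unbounded (it extends along (5, 8), (9, 4)), but W strictly decreases along every unbounded feasible direction, so there is no improving ray and the maximum is attained at a vertex.

x_1 = 47/3, x_2 = 0, maximum W = -517/3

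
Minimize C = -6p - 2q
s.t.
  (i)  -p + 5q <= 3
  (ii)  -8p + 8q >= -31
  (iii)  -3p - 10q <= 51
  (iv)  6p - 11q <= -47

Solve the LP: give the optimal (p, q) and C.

p = -202/19, q = -29/19, minimum C = 1270/19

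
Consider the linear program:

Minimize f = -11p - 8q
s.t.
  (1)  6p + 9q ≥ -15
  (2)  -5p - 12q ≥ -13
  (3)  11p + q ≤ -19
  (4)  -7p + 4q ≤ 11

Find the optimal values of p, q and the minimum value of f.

p = -29/17, q = -4/17, minimum f = 351/17

The optimum lies where 11p + q = -19 and -7p + 4q = 11.
Solving simultaneously gives p = -29/17, q = -4/17.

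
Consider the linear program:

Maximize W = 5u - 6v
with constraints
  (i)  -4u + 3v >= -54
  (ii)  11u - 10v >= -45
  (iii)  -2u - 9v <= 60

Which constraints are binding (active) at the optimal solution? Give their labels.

(i) and (iii)

Vertices and W = 5u - 6v:
  (675/7, 774/7) → W = -1269/7
  (51/7, -58/7) → W = 603/7
  (-1005/119, -570/119) → W = -1605/119

The maximum is at (51/7, -58/7). Substituting into each constraint, equality holds for (i) and (iii); the remaining constraints have slack.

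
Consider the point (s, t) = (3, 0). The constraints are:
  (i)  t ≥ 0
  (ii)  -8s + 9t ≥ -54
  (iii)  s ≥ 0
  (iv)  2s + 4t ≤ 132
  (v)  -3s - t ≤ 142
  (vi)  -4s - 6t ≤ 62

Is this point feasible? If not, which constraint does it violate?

feasible

(i): 0 ≥ 0 ✓
(ii): -24 ≥ -54 ✓
(iii): 3 ≥ 0 ✓
(iv): 6 ≤ 132 ✓
(v): -9 ≤ 142 ✓
(vi): -12 ≤ 62 ✓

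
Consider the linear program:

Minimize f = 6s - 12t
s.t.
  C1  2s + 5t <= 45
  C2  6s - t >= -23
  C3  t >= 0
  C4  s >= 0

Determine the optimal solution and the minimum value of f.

Feasible corners and f = 6s - 12t:
  (45/2, 0) → f = 135
  (0, 9) → f = -108
  (0, 0) → f = 0

The binding constraints are 2s + 5t = 45 and s = 0.
Solving simultaneously gives s = 0, t = 9.

s = 0, t = 9, minimum f = -108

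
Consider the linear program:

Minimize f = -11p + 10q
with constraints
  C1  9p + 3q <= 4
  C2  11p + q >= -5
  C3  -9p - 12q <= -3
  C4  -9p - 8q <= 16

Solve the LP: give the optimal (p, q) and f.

p = 13/27, q = -1/9, minimum f = -173/27

Extreme points and f = -11p + 10q:
  (-19/24, 89/24) → f = 1099/24
  (13/27, -1/9) → f = -173/27
  (-21/41, 26/41) → f = 491/41

The binding constraints are 9p + 3q = 4 and -9p - 12q = -3.
Solving simultaneously gives p = 13/27, q = -1/9.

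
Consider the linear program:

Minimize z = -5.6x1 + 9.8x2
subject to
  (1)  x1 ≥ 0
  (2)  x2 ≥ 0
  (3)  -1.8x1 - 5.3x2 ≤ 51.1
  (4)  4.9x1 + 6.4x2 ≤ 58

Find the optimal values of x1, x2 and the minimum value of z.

x1 = 580/49, x2 = 0, minimum z = -464/7

Vertices and z = -5.6x1 + 9.8x2:
  (0, 0) → z = 0
  (0, 145/16) → z = 1421/16
  (580/49, 0) → z = -464/7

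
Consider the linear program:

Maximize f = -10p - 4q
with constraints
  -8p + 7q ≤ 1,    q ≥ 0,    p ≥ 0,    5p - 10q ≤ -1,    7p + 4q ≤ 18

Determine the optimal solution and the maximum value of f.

p = 0, q = 1/10, maximum f = -2/5

Feasible corners and f = -10p - 4q:
  (0, 1/7) → f = -4/7
  (122/81, 151/81) → f = -608/27
  (0, 1/10) → f = -2/5
  (88/45, 97/90) → f = -358/15

The binding constraints are p = 0 and 5p - 10q = -1.
Solving simultaneously gives p = 0, q = 1/10.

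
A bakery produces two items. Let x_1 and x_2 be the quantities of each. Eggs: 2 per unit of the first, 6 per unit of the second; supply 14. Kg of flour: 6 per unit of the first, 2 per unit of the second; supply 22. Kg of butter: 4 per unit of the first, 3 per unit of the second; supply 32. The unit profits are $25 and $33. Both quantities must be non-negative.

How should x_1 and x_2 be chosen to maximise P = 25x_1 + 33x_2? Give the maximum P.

x_1 = 13/4, x_2 = 5/4, maximum P = 245/2

Vertices and P = 25x_1 + 33x_2:
  (0, 0) → P = 0
  (0, 7/3) → P = 77
  (11/3, 0) → P = 275/3
  (13/4, 5/4) → P = 245/2

At the optimal vertex, 2x_1 + 6x_2 = 14 and 6x_1 + 2x_2 = 22.
Solving simultaneously gives x_1 = 13/4, x_2 = 5/4.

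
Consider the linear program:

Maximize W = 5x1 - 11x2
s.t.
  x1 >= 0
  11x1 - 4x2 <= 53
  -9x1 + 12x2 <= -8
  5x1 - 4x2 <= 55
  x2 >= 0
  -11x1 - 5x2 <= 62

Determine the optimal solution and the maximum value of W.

Corner points and W = 5x1 - 11x2:
  (151/24, 389/96) → W = -1259/96
  (53/11, 0) → W = 265/11
  (8/9, 0) → W = 40/9

At the optimal vertex, 11x1 - 4x2 = 53 and x2 = 0.
Solving simultaneously gives x1 = 53/11, x2 = 0.

x1 = 53/11, x2 = 0, maximum W = 265/11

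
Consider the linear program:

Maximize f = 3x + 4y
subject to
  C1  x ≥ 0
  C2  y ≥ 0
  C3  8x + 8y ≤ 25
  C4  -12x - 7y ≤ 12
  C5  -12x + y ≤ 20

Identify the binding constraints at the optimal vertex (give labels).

Extreme points and f = 3x + 4y:
  (0, 0) → f = 0
  (0, 25/8) → f = 25/2
  (25/8, 0) → f = 75/8

The maximum is at (0, 25/8). Substituting into each constraint, equality holds for C1 and C3; the remaining constraints have slack.

C1 and C3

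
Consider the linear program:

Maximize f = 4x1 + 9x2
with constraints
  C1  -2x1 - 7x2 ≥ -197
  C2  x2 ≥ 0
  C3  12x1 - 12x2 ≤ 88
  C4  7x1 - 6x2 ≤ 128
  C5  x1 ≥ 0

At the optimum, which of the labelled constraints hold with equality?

Corner points and f = 4x1 + 9x2:
  (745/27, 547/27) → f = 7903/27
  (0, 197/7) → f = 1773/7
  (22/3, 0) → f = 88/3
  (0, 0) → f = 0

The maximum is at (745/27, 547/27). Substituting into each constraint, equality holds for C1 and C3; the remaining constraints have slack.

C1 and C3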